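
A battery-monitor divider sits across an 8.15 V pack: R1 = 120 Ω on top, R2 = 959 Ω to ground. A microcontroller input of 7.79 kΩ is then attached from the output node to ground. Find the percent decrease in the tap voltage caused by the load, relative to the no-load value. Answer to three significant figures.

1.35 %

The divider's output (Thévenin) resistance is R1‖R2 = 106.7 Ω.
Fractional drop under load = R_th/(R_th + R_L) = 106.7 / (106.7 + 7790) = 0.01351.
So the output falls by 1.35 %.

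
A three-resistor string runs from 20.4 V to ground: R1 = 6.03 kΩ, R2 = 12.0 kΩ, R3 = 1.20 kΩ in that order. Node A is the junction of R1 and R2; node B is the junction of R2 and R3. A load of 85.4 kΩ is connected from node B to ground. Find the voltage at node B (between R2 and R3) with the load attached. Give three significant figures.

At node B, R3 is in parallel with the load: R3‖R_L = 1.183 kΩ.
Below node A the resistance is R2 + (R3‖R_L) = 13.18 kΩ, so V_A = 20.4 × 13.18/19.21 = 14.00 V.
Then V_B = V_A × (R3‖R_L)/(R2 + R3‖R_L) = 14.00 × 1.183/13.18 = 1.26 V.

V ≈ 1.26 V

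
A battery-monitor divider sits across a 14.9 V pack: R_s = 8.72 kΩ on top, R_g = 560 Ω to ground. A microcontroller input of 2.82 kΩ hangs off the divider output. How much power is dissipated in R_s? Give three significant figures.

Total resistance from the source is R_s + (R_g‖R_L) = 9187 Ω, so I = 14.9/9187 Ω = 1.622 mA.
P = I²·R_s = (1.622 mA)² × 8.72 kΩ = 22.9 mW.

P ≈ 22.9 mW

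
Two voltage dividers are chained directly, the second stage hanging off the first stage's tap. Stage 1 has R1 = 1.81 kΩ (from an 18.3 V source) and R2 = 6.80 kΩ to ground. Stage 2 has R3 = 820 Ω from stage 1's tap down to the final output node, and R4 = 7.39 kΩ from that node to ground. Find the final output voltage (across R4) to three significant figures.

Stage 2 presents R3+R4 = 8210 Ω as a load on stage 1's tap.
Stage 1's lower leg becomes R2‖(R3+R4) = 3719 Ω, so V_mid = 18.3 × 3719/5529 = 12.31 V.
Stage 2 is itself unloaded: V_out = V_mid × R4/(R3+R4) = 12.31 × 7390/8210 = 11.1 V.

V_out ≈ 11.1 V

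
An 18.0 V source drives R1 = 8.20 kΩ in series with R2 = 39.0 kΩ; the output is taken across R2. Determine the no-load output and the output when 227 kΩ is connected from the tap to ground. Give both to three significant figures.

Open-circuit: V = 18.0 × 39.0/(8.20 + 39.0) = 14.9 V.
With the load, R2 becomes R2‖R_L = 33.28 kΩ, so V = 18.0 × 33.28/41.48 = 14.4 V.

Unloaded: 14.9 V; loaded: 14.4 V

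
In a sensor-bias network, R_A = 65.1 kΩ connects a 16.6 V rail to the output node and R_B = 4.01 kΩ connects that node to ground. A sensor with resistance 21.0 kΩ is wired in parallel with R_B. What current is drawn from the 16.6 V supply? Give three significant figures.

I ≈ 0.242 mA

R_B‖R_L = 3.367 kΩ, so the source sees R_A + R_B‖R_L = 68.47 kΩ.
I = 16.6 V / 68.47 kΩ = 0.242 mA.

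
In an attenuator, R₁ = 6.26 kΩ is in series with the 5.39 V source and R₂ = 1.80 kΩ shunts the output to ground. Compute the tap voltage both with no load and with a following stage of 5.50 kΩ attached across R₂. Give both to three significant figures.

Unloaded: 1.20 V; loaded: 0.960 V

Open-circuit: V = 5.39 × 1.80/(6.26 + 1.80) = 1.20 V.
With the load, R₂ becomes R₂‖R_L = 1.356 kΩ, so V = 5.39 × 1.356/7.616 = 0.960 V.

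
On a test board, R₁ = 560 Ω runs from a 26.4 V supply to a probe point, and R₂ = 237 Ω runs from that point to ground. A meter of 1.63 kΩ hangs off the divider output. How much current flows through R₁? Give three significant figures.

R₂‖R_L = 206.9 Ω, so the source sees R₁ + R₂‖R_L = 766.9 Ω.
I = 26.4 V / 766.9 Ω = 34.4 mA.

I ≈ 34.4 mA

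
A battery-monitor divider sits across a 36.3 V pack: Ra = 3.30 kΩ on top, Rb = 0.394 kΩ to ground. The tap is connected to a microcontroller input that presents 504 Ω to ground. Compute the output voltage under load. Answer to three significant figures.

V_out ≈ 2.28 V

The load sits in parallel with Rb: Rb‖R_L = (394 × 504) / (394 + 504) = 221.1 Ω.
V_out = 36.3 × 221.1 / (3300 + 221.1) = 36.3 × 221.1/3521 = 2.28 V.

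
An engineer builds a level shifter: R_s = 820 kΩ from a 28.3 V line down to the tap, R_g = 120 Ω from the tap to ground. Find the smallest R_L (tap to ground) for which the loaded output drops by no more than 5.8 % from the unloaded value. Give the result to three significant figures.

R_L(min) ≈ 1.95 kΩ

Output resistance R_th = R_s‖R_g = (820000 × 120)/820100 = 120.0 Ω.
The fractional drop is R_th/(R_th + R_L); requiring this ≤ 0.0580 gives R_L ≥ R_th(1/0.0580 − 1) = 120.0 × 16.24 = 1.95 kΩ.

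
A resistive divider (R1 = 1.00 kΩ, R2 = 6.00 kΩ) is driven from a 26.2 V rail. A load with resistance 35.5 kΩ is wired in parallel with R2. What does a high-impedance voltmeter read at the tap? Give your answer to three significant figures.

V_out ≈ 21.9 V

The load sits in parallel with R2: R2‖R_L = (6.00 × 35.5) / (6.00 + 35.5) = 5.133 kΩ.
V_out = 26.2 × 5.133 / (1.00 + 5.133) = 26.2 × 5.133/6.133 = 21.9 V.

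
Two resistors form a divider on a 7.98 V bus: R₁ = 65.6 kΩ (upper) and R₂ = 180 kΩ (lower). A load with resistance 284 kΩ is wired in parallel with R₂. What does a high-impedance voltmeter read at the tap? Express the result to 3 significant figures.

V_out ≈ 5.00 V

The load sits in parallel with R₂: R₂‖R_L = (180 × 284) / (180 + 284) = 110.2 kΩ.
V_out = 7.98 × 110.2 / (65.6 + 110.2) = 7.98 × 110.2/175.8 = 5.00 V.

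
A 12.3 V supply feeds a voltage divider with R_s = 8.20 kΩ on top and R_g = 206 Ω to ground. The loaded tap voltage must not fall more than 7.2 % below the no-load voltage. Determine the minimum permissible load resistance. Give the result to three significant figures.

R_L(min) ≈ 2.59 kΩ

Output resistance R_th = R_s‖R_g = (8200 × 206)/8406 = 201.0 Ω.
The fractional drop is R_th/(R_th + R_L); requiring this ≤ 0.0720 gives R_L ≥ R_th(1/0.0720 − 1) = 201.0 × 12.89 = 2.59 kΩ.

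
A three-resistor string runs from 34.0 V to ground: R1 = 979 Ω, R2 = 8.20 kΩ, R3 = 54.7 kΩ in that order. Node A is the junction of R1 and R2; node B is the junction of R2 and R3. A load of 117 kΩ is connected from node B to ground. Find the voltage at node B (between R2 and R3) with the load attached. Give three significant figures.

At node B, R3 is in parallel with the load: R3‖R_L = 37270 Ω.
Below node A the resistance is R2 + (R3‖R_L) = 45470 Ω, so V_A = 34.0 × 45470/46450 = 33.28 V.
Then V_B = V_A × (R3‖R_L)/(R2 + R3‖R_L) = 33.28 × 37270/45470 = 27.3 V.

V ≈ 27.3 V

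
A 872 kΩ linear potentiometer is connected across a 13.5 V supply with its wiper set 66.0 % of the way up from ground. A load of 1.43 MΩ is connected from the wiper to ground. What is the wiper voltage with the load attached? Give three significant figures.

V ≈ 7.84 V

The wiper splits the pot into (1−α)R = 296.5 kΩ above and αR = 575.5 kΩ below.
Lower section ‖ load = 410.4 kΩ.
V_wiper = 13.5 × 410.4/(296.5 + 410.4) = 7.84 V.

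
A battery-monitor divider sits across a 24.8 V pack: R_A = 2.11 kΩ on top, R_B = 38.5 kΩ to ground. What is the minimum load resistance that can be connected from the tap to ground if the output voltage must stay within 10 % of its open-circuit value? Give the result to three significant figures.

R_L(min) ≈ 18.0 kΩ

Output resistance R_th = R_A‖R_B = (2.11 × 38.5)/40.61 = 2.000 kΩ.
The fractional drop is R_th/(R_th + R_L); requiring this ≤ 0.100 gives R_L ≥ R_th(1/0.100 − 1) = 2.000 × 9.000 = 18.0 kΩ.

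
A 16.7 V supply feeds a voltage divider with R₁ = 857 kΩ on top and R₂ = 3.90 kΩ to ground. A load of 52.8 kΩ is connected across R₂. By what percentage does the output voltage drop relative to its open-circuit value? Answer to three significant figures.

The divider's output (Thévenin) resistance is R₁‖R₂ = 3.882 kΩ.
Fractional drop under load = R_th/(R_th + R_L) = 3.882 / (3.882 + 52.8) = 0.06849.
So the output falls by 6.85 %.

6.85 %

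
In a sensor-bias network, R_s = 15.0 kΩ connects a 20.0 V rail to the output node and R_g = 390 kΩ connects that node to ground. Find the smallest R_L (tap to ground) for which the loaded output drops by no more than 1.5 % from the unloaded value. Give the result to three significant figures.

R_L(min) ≈ 949 kΩ

Output resistance R_th = R_s‖R_g = (15.0 × 390)/405.0 = 14.44 kΩ.
The fractional drop is R_th/(R_th + R_L); requiring this ≤ 0.0150 gives R_L ≥ R_th(1/0.0150 − 1) = 14.44 × 65.67 = 949 kΩ.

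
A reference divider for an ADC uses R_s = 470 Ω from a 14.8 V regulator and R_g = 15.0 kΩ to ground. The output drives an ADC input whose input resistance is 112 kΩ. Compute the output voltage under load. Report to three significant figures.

The load sits in parallel with R_g: R_g‖R_L = (15000 × 112000) / (15000 + 112000) = 13230 Ω.
V_out = 14.8 × 13230 / (470 + 13230) = 14.8 × 13230/13700 = 14.3 V.

V_out ≈ 14.3 V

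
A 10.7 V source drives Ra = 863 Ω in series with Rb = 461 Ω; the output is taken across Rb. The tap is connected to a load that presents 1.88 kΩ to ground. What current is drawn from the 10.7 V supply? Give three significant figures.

I ≈ 8.68 mA

Rb‖R_L = 370.2 Ω, so the source sees Ra + Rb‖R_L = 1233 Ω.
I = 10.7 V / 1233 Ω = 8.68 mA.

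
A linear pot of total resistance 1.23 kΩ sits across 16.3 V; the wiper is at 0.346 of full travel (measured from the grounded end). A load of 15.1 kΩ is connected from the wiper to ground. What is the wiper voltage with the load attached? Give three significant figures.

The wiper splits the pot into (1−α)R = 804.4 Ω above and αR = 425.6 Ω below.
Lower section ‖ load = 413.9 Ω.
V_wiper = 16.3 × 413.9/(804.4 + 413.9) = 5.54 V.

V ≈ 5.54 V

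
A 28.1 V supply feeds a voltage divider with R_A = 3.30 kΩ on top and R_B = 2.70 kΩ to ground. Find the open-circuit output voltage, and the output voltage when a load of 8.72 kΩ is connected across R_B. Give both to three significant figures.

Open-circuit: V = 28.1 × 2.70/(3.30 + 2.70) = 12.6 V.
With the load, R_B becomes R_B‖R_L = 2.062 kΩ, so V = 28.1 × 2.062/5.362 = 10.8 V.

Unloaded: 12.6 V; loaded: 10.8 V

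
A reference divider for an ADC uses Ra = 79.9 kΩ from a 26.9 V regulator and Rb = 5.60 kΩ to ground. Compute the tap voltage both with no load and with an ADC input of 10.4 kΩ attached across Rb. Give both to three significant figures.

Open-circuit: V = 26.9 × 5.60/(79.9 + 5.60) = 1.76 V.
With the load, Rb becomes Rb‖R_L = 3.640 kΩ, so V = 26.9 × 3.640/83.54 = 1.17 V.

Unloaded: 1.76 V; loaded: 1.17 V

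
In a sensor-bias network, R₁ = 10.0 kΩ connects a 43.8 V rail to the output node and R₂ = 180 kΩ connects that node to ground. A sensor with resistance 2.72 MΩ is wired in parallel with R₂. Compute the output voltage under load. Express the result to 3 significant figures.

V_out ≈ 41.4 V

The load sits in parallel with R₂: R₂‖R_L = (180 × 2720) / (180 + 2720) = 168.8 kΩ.
V_out = 43.8 × 168.8 / (10.0 + 168.8) = 43.8 × 168.8/178.8 = 41.4 V.
(Unloaded it would have been 41.5 V.)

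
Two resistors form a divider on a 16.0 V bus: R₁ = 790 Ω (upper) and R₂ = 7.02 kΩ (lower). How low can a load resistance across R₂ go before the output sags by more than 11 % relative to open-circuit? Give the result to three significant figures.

Output resistance R_th = R₁‖R₂ = (790 × 7020)/7810 = 710.1 Ω.
The fractional drop is R_th/(R_th + R_L); requiring this ≤ 0.110 gives R_L ≥ R_th(1/0.110 − 1) = 710.1 × 8.091 = 5.75 kΩ.

R_L(min) ≈ 5.75 kΩ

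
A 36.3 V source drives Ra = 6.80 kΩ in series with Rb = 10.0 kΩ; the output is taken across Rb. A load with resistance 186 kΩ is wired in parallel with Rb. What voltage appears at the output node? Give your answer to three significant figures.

V_out ≈ 21.1 V

The load sits in parallel with Rb: Rb‖R_L = (10.0 × 186) / (10.0 + 186) = 9.490 kΩ.
V_out = 36.3 × 9.490 / (6.80 + 9.490) = 36.3 × 9.490/16.29 = 21.1 V.
(Unloaded it would have been 21.6 V.)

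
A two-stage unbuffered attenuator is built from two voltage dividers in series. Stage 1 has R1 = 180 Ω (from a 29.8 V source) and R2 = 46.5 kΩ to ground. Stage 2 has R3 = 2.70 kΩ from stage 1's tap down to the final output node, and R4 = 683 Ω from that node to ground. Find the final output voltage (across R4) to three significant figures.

V_out ≈ 5.69 V

Stage 2 presents R3+R4 = 3383 Ω as a load on stage 1's tap.
Stage 1's lower leg becomes R2‖(R3+R4) = 3154 Ω, so V_mid = 29.8 × 3154/3334 = 28.19 V.
Stage 2 is itself unloaded: V_out = V_mid × R4/(R3+R4) = 28.19 × 683/3383 = 5.69 V.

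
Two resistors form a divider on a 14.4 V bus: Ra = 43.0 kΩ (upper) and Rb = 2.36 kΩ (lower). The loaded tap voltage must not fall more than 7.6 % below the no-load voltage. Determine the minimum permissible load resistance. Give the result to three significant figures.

R_L(min) ≈ 27.2 kΩ

Output resistance R_th = Ra‖Rb = (43.0 × 2.36)/45.36 = 2.237 kΩ.
The fractional drop is R_th/(R_th + R_L); requiring this ≤ 0.0760 gives R_L ≥ R_th(1/0.0760 − 1) = 2.237 × 12.16 = 27.2 kΩ.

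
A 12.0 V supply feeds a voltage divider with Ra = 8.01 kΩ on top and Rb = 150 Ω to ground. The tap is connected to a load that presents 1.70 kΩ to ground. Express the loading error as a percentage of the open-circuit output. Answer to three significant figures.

The divider's output (Thévenin) resistance is Ra‖Rb = 147.2 Ω.
Fractional drop under load = R_th/(R_th + R_L) = 147.2 / (147.2 + 1700) = 0.07971.
So the output falls by 7.97 %.

7.97 %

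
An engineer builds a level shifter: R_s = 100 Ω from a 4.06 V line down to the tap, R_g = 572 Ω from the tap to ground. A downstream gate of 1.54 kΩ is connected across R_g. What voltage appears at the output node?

V_out ≈ 3.27 V

The load sits in parallel with R_g: R_g‖R_L = (572 × 1540) / (572 + 1540) = 417.1 Ω.
V_out = 4.06 × 417.1 / (100 + 417.1) = 4.06 × 417.1/517.1 = 3.27 V.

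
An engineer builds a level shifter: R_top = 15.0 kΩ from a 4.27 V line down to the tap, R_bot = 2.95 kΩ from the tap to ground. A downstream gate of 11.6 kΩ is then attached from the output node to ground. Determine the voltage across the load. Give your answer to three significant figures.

The load sits in parallel with R_bot: R_bot‖R_L = (2.95 × 11.6) / (2.95 + 11.6) = 2.352 kΩ.
V_out = 4.27 × 2.352 / (15.0 + 2.352) = 4.27 × 2.352/17.35 = 0.579 V.

V_out ≈ 0.579 V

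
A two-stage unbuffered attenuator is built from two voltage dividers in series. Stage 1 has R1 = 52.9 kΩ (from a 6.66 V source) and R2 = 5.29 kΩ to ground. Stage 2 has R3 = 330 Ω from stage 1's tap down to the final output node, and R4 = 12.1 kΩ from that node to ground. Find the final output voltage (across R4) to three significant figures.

V_out ≈ 0.425 V

Stage 2 presents R3+R4 = 12430 Ω as a load on stage 1's tap.
Stage 1's lower leg becomes R2‖(R3+R4) = 3711 Ω, so V_mid = 6.66 × 3711/56610 = 0.4366 V.
Stage 2 is itself unloaded: V_out = V_mid × R4/(R3+R4) = 0.4366 × 12100/12430 = 0.425 V.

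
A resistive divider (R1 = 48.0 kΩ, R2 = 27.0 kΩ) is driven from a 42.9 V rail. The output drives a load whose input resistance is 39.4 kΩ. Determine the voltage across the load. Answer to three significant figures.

The load sits in parallel with R2: R2‖R_L = (27.0 × 39.4) / (27.0 + 39.4) = 16.02 kΩ.
V_out = 42.9 × 16.02 / (48.0 + 16.02) = 42.9 × 16.02/64.02 = 10.7 V.

V_out ≈ 10.7 V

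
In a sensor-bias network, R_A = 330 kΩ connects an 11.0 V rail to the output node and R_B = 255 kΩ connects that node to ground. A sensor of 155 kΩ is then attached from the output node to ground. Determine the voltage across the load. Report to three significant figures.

V_out ≈ 2.49 V

The load sits in parallel with R_B: R_B‖R_L = (255 × 155) / (255 + 155) = 96.40 kΩ.
V_out = 11.0 × 96.40 / (330 + 96.40) = 11.0 × 96.40/426.4 = 2.49 V.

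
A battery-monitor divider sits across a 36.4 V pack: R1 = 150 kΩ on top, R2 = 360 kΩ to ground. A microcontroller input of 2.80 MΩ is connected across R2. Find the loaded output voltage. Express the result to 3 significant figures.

The load sits in parallel with R2: R2‖R_L = (360 × 2800) / (360 + 2800) = 319.0 kΩ.
V_out = 36.4 × 319.0 / (150 + 319.0) = 36.4 × 319.0/469.0 = 24.8 V.

V_out ≈ 24.8 V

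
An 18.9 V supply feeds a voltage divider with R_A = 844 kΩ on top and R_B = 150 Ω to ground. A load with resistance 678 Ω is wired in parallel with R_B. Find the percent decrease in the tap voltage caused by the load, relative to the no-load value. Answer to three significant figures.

The divider's output (Thévenin) resistance is R_A‖R_B = 150.0 Ω.
Fractional drop under load = R_th/(R_th + R_L) = 150.0 / (150.0 + 678) = 0.1811.
So the output falls by 18.1 %.

18.1 %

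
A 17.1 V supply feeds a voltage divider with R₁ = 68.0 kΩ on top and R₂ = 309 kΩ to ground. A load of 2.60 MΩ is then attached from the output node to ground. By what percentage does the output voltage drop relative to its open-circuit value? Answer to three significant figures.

2.10 %

The divider's output (Thévenin) resistance is R₁‖R₂ = 55.73 kΩ.
Fractional drop under load = R_th/(R_th + R_L) = 55.73 / (55.73 + 2600) = 0.02099.
So the output falls by 2.10 %.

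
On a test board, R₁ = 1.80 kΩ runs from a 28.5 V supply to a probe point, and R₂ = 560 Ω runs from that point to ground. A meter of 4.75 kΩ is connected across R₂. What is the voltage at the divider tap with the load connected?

V_out ≈ 6.20 V

The load sits in parallel with R₂: R₂‖R_L = (560 × 4750) / (560 + 4750) = 500.9 Ω.
V_out = 28.5 × 500.9 / (1800 + 500.9) = 28.5 × 500.9/2301 = 6.20 V.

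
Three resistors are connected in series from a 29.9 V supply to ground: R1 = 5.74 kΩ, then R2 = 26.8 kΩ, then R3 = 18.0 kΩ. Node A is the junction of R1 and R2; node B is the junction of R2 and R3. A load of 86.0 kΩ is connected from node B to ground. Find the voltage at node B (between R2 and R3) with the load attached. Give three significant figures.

At node B, R3 is in parallel with the load: R3‖R_L = 14.88 kΩ.
Below node A the resistance is R2 + (R3‖R_L) = 41.68 kΩ, so V_A = 29.9 × 41.68/47.42 = 26.28 V.
Then V_B = V_A × (R3‖R_L)/(R2 + R3‖R_L) = 26.28 × 14.88/41.68 = 9.38 V.

V ≈ 9.38 V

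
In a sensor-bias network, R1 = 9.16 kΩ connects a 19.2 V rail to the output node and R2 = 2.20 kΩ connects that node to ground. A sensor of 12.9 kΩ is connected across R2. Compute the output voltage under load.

V_out ≈ 3.27 V

The load sits in parallel with R2: R2‖R_L = (2.20 × 12.9) / (2.20 + 12.9) = 1.879 kΩ.
V_out = 19.2 × 1.879 / (9.16 + 1.879) = 19.2 × 1.879/11.04 = 3.27 V.
(Unloaded it would have been 3.72 V.)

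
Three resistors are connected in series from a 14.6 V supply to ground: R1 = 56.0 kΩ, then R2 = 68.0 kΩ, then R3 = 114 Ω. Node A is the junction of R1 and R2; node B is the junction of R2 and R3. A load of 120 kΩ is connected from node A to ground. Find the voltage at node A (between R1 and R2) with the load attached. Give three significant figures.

Below node A the series string R2+R3 = 68110 Ω sits in parallel with the 120000 Ω load: 43450 Ω.
V_A = 14.6 × 43450/(56000 + 43450) = 6.38 V.

V ≈ 6.38 V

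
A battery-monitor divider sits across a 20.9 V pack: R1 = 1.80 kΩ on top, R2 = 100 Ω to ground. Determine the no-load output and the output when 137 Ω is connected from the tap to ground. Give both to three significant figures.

Unloaded: 1.10 V; loaded: 0.650 V

Open-circuit: V = 20.9 × 100/(1800 + 100) = 1.10 V.
With the load, R2 becomes R2‖R_L = 57.81 Ω, so V = 20.9 × 57.81/1858 = 0.650 V.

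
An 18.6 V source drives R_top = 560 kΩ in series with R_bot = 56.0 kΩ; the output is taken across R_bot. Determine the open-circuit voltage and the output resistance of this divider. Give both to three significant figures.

V_th = 1.69 V, R_th = 50.9 kΩ

V_th is the open-circuit tap voltage: 18.6 × 56.0/(560 + 56.0) = 1.69 V.
With the supply zeroed, R_top and R_bot appear in parallel from the tap: R_th = R_top‖R_bot = (560 × 56.0)/616.0 = 50.9 kΩ.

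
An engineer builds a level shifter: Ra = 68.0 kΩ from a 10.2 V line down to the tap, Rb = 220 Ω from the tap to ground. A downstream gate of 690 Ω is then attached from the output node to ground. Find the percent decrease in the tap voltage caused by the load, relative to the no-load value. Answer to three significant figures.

24.1 %

The divider's output (Thévenin) resistance is Ra‖Rb = 219.3 Ω.
Fractional drop under load = R_th/(R_th + R_L) = 219.3 / (219.3 + 690) = 0.2412.
So the output falls by 24.1 %.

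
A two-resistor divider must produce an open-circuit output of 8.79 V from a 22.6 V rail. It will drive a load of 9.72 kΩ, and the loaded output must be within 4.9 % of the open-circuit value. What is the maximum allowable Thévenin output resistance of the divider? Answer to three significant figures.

Loading drop = R_th/(R_th + R_L) ≤ 0.0490, so R_th ≤ R_L · ε/(1−ε) = 9.72 kΩ × 0.0490/0.9510 = 501 Ω.

R_th ≤ 501 Ω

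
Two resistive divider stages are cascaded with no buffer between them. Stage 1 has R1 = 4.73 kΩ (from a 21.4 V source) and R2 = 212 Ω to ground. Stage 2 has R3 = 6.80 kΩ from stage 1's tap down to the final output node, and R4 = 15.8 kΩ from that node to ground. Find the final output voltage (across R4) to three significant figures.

Stage 2 presents R3+R4 = 22600 Ω as a load on stage 1's tap.
Stage 1's lower leg becomes R2‖(R3+R4) = 210.0 Ω, so V_mid = 21.4 × 210.0/4940 = 0.9098 V.
Stage 2 is itself unloaded: V_out = V_mid × R4/(R3+R4) = 0.9098 × 15800/22600 = 0.636 V.

V_out ≈ 0.636 V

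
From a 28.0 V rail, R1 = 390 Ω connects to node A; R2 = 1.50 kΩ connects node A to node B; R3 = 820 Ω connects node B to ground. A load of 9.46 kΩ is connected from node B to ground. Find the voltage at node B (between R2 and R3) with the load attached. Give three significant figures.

V ≈ 7.99 V

At node B, R3 is in parallel with the load: R3‖R_L = 754.6 Ω.
Below node A the resistance is R2 + (R3‖R_L) = 2255 Ω, so V_A = 28.0 × 2255/2645 = 23.87 V.
Then V_B = V_A × (R3‖R_L)/(R2 + R3‖R_L) = 23.87 × 754.6/2255 = 7.99 V.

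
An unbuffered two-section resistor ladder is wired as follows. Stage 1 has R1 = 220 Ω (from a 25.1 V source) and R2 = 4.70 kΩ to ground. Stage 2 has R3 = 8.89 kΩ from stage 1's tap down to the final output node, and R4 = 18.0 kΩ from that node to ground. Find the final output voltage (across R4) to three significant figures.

V_out ≈ 15.9 V

Stage 2 presents R3+R4 = 26890 Ω as a load on stage 1's tap.
Stage 1's lower leg becomes R2‖(R3+R4) = 4001 Ω, so V_mid = 25.1 × 4001/4221 = 23.79 V.
Stage 2 is itself unloaded: V_out = V_mid × R4/(R3+R4) = 23.79 × 18000/26890 = 15.9 V.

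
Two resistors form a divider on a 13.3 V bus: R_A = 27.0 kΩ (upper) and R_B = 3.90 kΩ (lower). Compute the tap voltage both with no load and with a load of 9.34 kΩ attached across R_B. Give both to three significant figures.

Unloaded: 1.68 V; loaded: 1.23 V

Open-circuit: V = 13.3 × 3.90/(27.0 + 3.90) = 1.68 V.
With the load, R_B becomes R_B‖R_L = 2.751 kΩ, so V = 13.3 × 2.751/29.75 = 1.23 V.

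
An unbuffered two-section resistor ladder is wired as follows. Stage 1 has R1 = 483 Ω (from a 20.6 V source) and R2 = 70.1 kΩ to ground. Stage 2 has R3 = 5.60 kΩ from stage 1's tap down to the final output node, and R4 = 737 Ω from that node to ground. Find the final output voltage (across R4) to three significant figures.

V_out ≈ 2.21 V

Stage 2 presents R3+R4 = 6337 Ω as a load on stage 1's tap.
Stage 1's lower leg becomes R2‖(R3+R4) = 5812 Ω, so V_mid = 20.6 × 5812/6295 = 19.02 V.
Stage 2 is itself unloaded: V_out = V_mid × R4/(R3+R4) = 19.02 × 737/6337 = 2.21 V.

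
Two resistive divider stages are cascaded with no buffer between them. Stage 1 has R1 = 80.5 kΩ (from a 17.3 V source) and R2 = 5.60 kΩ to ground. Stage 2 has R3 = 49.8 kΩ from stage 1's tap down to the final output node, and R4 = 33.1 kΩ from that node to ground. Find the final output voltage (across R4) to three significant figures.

Stage 2 presents R3+R4 = 82.90 kΩ as a load on stage 1's tap.
Stage 1's lower leg becomes R2‖(R3+R4) = 5.246 kΩ, so V_mid = 17.3 × 5.246/85.75 = 1.058 V.
Stage 2 is itself unloaded: V_out = V_mid × R4/(R3+R4) = 1.058 × 33.1/82.90 = 0.423 V.

V_out ≈ 0.423 V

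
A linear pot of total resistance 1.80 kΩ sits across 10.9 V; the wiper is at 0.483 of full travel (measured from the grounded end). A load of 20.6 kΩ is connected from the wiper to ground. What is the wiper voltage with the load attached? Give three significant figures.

V ≈ 5.15 V

The wiper splits the pot into (1−α)R = 930.6 Ω above and αR = 869.4 Ω below.
Lower section ‖ load = 834.2 Ω.
V_wiper = 10.9 × 834.2/(930.6 + 834.2) = 5.15 V.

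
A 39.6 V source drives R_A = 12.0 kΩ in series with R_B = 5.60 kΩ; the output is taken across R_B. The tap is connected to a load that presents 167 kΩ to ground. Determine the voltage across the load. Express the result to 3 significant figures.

The load sits in parallel with R_B: R_B‖R_L = (5.60 × 167) / (5.60 + 167) = 5.418 kΩ.
V_out = 39.6 × 5.418 / (12.0 + 5.418) = 39.6 × 5.418/17.42 = 12.3 V.

V_out ≈ 12.3 V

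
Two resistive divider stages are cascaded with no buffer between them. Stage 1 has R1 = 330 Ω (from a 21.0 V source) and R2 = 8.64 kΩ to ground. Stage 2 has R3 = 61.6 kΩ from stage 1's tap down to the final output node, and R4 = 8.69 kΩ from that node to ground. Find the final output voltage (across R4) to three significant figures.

Stage 2 presents R3+R4 = 70290 Ω as a load on stage 1's tap.
Stage 1's lower leg becomes R2‖(R3+R4) = 7694 Ω, so V_mid = 21.0 × 7694/8024 = 20.14 V.
Stage 2 is itself unloaded: V_out = V_mid × R4/(R3+R4) = 20.14 × 8690/70290 = 2.49 V.

V_out ≈ 2.49 V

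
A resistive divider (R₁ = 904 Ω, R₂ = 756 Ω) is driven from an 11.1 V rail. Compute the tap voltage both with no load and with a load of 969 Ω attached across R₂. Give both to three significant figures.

Unloaded: 5.06 V; loaded: 3.55 V

Open-circuit: V = 11.1 × 756/(904 + 756) = 5.06 V.
With the load, R₂ becomes R₂‖R_L = 424.7 Ω, so V = 11.1 × 424.7/1329 = 3.55 V.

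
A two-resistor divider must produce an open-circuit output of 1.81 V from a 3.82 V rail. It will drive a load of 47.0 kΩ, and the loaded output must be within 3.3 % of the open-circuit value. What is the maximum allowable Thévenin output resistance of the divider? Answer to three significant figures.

Loading drop = R_th/(R_th + R_L) ≤ 0.0330, so R_th ≤ R_L · ε/(1−ε) = 47.0 kΩ × 0.0330/0.9670 = 1.60 kΩ.

R_th ≤ 1.60 kΩ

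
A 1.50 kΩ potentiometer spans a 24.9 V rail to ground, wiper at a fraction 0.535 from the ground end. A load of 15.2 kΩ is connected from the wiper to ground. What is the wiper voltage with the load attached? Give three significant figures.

The wiper splits the pot into (1−α)R = 697.5 Ω above and αR = 802.5 Ω below.
Lower section ‖ load = 762.3 Ω.
V_wiper = 24.9 × 762.3/(697.5 + 762.3) = 13.0 V.

V ≈ 13.0 V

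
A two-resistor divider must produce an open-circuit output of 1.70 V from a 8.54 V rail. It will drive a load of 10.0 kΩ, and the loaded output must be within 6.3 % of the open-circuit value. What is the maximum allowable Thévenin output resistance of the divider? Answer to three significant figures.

Loading drop = R_th/(R_th + R_L) ≤ 0.0630, so R_th ≤ R_L · ε/(1−ε) = 10.0 kΩ × 0.0630/0.9370 = 672 Ω.

R_th ≤ 672 Ω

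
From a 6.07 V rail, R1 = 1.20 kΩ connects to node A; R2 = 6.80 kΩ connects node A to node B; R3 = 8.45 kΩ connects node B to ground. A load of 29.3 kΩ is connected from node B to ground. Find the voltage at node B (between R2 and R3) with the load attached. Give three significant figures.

V ≈ 2.73 V

At node B, R3 is in parallel with the load: R3‖R_L = 6.559 kΩ.
Below node A the resistance is R2 + (R3‖R_L) = 13.36 kΩ, so V_A = 6.07 × 13.36/14.56 = 5.570 V.
Then V_B = V_A × (R3‖R_L)/(R2 + R3‖R_L) = 5.570 × 6.559/13.36 = 2.73 V.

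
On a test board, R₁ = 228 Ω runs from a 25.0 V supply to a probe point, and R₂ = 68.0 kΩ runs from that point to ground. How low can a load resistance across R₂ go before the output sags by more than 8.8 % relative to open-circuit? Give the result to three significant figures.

R_L(min) ≈ 2.36 kΩ

Output resistance R_th = R₁‖R₂ = (228 × 68000)/68230 = 227.2 Ω.
The fractional drop is R_th/(R_th + R_L); requiring this ≤ 0.0880 gives R_L ≥ R_th(1/0.0880 − 1) = 227.2 × 10.36 = 2.36 kΩ.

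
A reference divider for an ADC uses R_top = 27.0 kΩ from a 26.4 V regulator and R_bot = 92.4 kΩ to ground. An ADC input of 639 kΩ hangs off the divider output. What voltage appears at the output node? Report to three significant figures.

The load sits in parallel with R_bot: R_bot‖R_L = (92.4 × 639) / (92.4 + 639) = 80.73 kΩ.
V_out = 26.4 × 80.73 / (27.0 + 80.73) = 26.4 × 80.73/107.7 = 19.8 V.
(Unloaded it would have been 20.4 V.)

V_out ≈ 19.8 V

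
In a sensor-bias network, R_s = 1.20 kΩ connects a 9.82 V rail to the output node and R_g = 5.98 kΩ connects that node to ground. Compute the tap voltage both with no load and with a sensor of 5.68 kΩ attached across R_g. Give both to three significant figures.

Unloaded: 8.18 V; loaded: 6.95 V

Open-circuit: V = 9.82 × 5.98/(1.20 + 5.98) = 8.18 V.
With the load, R_g becomes R_g‖R_L = 2.913 kΩ, so V = 9.82 × 2.913/4.113 = 6.95 V.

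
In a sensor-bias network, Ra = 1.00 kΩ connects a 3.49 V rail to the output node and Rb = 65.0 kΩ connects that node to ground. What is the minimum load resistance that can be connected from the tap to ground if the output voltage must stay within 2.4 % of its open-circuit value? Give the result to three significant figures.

Output resistance R_th = Ra‖Rb = (1000 × 65000)/66000 = 984.8 Ω.
The fractional drop is R_th/(R_th + R_L); requiring this ≤ 0.0240 gives R_L ≥ R_th(1/0.0240 − 1) = 984.8 × 40.67 = 40.1 kΩ.

R_L(min) ≈ 40.1 kΩ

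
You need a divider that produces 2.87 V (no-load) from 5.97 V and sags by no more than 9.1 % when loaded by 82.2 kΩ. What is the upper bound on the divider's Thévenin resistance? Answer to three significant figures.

R_th ≤ 8.23 kΩ

Loading drop = R_th/(R_th + R_L) ≤ 0.0910, so R_th ≤ R_L · ε/(1−ε) = 82.2 kΩ × 0.0910/0.9090 = 8.23 kΩ.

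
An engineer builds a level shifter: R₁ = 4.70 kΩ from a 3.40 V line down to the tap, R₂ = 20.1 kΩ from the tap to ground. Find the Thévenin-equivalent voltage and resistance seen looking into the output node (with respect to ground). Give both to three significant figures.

V_th is the open-circuit tap voltage: 3.40 × 20.1/(4.70 + 20.1) = 2.76 V.
With the supply zeroed, R₁ and R₂ appear in parallel from the tap: R_th = R₁‖R₂ = (4.70 × 20.1)/24.80 = 3.81 kΩ.

V_th = 2.76 V, R_th = 3.81 kΩ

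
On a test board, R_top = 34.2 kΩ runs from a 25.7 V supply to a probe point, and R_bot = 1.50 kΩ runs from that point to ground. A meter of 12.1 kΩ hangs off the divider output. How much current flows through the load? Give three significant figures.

R_bot‖R_L = 1.335 kΩ; V_out = 25.7 × 1.335/35.53 = 0.9652 V.
I_L = V_out / R_L = 0.9652 / 12.1 kΩ = 0.0798 mA.

I_L ≈ 0.0798 mA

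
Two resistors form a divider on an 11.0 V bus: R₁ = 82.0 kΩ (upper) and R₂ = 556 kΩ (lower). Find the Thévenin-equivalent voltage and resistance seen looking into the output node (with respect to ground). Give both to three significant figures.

V_th = 9.59 V, R_th = 71.5 kΩ

V_th is the open-circuit tap voltage: 11.0 × 556/(82.0 + 556) = 9.59 V.
With the supply zeroed, R₁ and R₂ appear in parallel from the tap: R_th = R₁‖R₂ = (82.0 × 556)/638.0 = 71.5 kΩ.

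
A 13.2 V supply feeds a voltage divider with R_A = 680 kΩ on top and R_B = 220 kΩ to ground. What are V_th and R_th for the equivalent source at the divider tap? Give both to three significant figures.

V_th is the open-circuit tap voltage: 13.2 × 220/(680 + 220) = 3.23 V.
With the supply zeroed, R_A and R_B appear in parallel from the tap: R_th = R_A‖R_B = (680 × 220)/900.0 = 166 kΩ.

V_th = 3.23 V, R_th = 166 kΩ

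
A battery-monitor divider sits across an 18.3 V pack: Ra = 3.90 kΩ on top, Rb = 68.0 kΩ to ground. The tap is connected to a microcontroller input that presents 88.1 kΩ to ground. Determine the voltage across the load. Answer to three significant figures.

V_out ≈ 16.6 V

The load sits in parallel with Rb: Rb‖R_L = (68.0 × 88.1) / (68.0 + 88.1) = 38.38 kΩ.
V_out = 18.3 × 38.38 / (3.90 + 38.38) = 18.3 × 38.38/42.28 = 16.6 V.
(Unloaded it would have been 17.3 V.)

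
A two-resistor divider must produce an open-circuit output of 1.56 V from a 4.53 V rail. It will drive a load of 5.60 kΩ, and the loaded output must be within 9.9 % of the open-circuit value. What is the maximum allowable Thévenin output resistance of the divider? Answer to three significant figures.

Loading drop = R_th/(R_th + R_L) ≤ 0.0990, so R_th ≤ R_L · ε/(1−ε) = 5.60 kΩ × 0.0990/0.9010 = 615 Ω.

R_th ≤ 615 Ω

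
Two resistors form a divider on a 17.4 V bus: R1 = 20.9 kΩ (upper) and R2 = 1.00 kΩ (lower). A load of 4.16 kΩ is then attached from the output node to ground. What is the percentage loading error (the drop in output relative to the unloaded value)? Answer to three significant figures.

The divider's output (Thévenin) resistance is R1‖R2 = 0.9543 kΩ.
Fractional drop under load = R_th/(R_th + R_L) = 0.9543 / (0.9543 + 4.16) = 0.1866.
So the output falls by 18.7 %.

18.7 %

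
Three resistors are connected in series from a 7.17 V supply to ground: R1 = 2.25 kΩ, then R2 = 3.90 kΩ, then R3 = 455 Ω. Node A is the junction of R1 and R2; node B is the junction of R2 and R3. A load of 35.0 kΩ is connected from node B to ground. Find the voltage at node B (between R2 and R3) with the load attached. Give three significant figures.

V ≈ 0.488 V

At node B, R3 is in parallel with the load: R3‖R_L = 449.2 Ω.
Below node A the resistance is R2 + (R3‖R_L) = 4349 Ω, so V_A = 7.17 × 4349/6599 = 4.725 V.
Then V_B = V_A × (R3‖R_L)/(R2 + R3‖R_L) = 4.725 × 449.2/4349 = 0.488 V.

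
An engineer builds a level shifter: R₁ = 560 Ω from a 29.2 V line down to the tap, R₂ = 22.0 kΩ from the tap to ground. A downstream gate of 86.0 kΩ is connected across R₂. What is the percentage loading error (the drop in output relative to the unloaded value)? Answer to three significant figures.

0.631 %

The divider's output (Thévenin) resistance is R₁‖R₂ = 546.1 Ω.
Fractional drop under load = R_th/(R_th + R_L) = 546.1 / (546.1 + 86000) = 0.006310.
So the output falls by 0.631 %.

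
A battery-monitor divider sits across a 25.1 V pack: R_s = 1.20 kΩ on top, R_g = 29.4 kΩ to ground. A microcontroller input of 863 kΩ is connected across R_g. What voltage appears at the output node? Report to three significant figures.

The load sits in parallel with R_g: R_g‖R_L = (29.4 × 863) / (29.4 + 863) = 28.43 kΩ.
V_out = 25.1 × 28.43 / (1.20 + 28.43) = 25.1 × 28.43/29.63 = 24.1 V.

V_out ≈ 24.1 V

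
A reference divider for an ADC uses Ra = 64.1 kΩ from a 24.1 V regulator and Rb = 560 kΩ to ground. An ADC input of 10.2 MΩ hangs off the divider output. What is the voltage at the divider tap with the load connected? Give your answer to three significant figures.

The load sits in parallel with Rb: Rb‖R_L = (560 × 10200) / (560 + 10200) = 530.9 kΩ.
V_out = 24.1 × 530.9 / (64.1 + 530.9) = 24.1 × 530.9/595.0 = 21.5 V.

V_out ≈ 21.5 V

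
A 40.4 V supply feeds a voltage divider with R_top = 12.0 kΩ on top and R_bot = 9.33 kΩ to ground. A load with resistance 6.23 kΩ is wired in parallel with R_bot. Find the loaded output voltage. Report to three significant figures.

The load sits in parallel with R_bot: R_bot‖R_L = (9.33 × 6.23) / (9.33 + 6.23) = 3.736 kΩ.
V_out = 40.4 × 3.736 / (12.0 + 3.736) = 40.4 × 3.736/15.74 = 9.59 V.

V_out ≈ 9.59 V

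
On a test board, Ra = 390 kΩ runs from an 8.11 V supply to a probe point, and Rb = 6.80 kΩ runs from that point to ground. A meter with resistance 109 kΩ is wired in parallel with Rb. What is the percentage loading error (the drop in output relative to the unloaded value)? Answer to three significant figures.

The divider's output (Thévenin) resistance is Ra‖Rb = 6.683 kΩ.
Fractional drop under load = R_th/(R_th + R_L) = 6.683 / (6.683 + 109) = 0.05777.
So the output falls by 5.78 %.

5.78 %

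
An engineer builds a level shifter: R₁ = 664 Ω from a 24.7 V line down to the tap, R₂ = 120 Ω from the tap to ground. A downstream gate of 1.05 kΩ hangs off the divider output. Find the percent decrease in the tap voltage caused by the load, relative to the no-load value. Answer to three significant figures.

8.83 %

Unloaded V = 24.7 × 120/784.0 = 3.7806 V.
Loaded: R₂‖R_L = 107.7 Ω, giving V = 24.7 × 107.7/771.7 = 3.4470 V.
Drop = (3.7806 − 3.4470) / 3.7806 = 8.83 %.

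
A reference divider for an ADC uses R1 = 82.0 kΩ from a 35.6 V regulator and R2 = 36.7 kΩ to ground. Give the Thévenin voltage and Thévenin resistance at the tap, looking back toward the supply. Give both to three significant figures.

V_th is the open-circuit tap voltage: 35.6 × 36.7/(82.0 + 36.7) = 11.0 V.
With the supply zeroed, R1 and R2 appear in parallel from the tap: R_th = R1‖R2 = (82.0 × 36.7)/118.7 = 25.4 kΩ.

V_th = 11.0 V, R_th = 25.4 kΩ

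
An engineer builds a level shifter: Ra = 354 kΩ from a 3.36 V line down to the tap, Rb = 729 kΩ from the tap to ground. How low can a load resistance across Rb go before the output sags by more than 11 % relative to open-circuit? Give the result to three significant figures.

Output resistance R_th = Ra‖Rb = (354 × 729)/1083 = 238.3 kΩ.
The fractional drop is R_th/(R_th + R_L); requiring this ≤ 0.110 gives R_L ≥ R_th(1/0.110 − 1) = 238.3 × 8.091 = 1.93 MΩ.

R_L(min) ≈ 1.93 MΩ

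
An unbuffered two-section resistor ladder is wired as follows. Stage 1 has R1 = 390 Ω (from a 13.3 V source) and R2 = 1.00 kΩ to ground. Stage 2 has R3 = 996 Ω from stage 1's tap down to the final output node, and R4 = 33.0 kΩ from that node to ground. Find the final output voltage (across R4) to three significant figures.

V_out ≈ 9.21 V

Stage 2 presents R3+R4 = 34000 Ω as a load on stage 1's tap.
Stage 1's lower leg becomes R2‖(R3+R4) = 971.4 Ω, so V_mid = 13.3 × 971.4/1361 = 9.490 V.
Stage 2 is itself unloaded: V_out = V_mid × R4/(R3+R4) = 9.490 × 33000/34000 = 9.21 V.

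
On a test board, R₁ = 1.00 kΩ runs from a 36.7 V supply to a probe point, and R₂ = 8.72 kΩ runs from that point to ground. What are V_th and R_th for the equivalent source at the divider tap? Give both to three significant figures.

V_th = 32.9 V, R_th = 897 Ω

V_th is the open-circuit tap voltage: 36.7 × 8.72/(1.00 + 8.72) = 32.9 V.
With the supply zeroed, R₁ and R₂ appear in parallel from the tap: R_th = R₁‖R₂ = (1.00 × 8.72)/9.720 = 897 Ω.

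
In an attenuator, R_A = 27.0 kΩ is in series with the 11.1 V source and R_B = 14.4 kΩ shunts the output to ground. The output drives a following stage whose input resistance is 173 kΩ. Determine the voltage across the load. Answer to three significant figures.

V_out ≈ 3.66 V

The load sits in parallel with R_B: R_B‖R_L = (14.4 × 173) / (14.4 + 173) = 13.29 kΩ.
V_out = 11.1 × 13.29 / (27.0 + 13.29) = 11.1 × 13.29/40.29 = 3.66 V.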